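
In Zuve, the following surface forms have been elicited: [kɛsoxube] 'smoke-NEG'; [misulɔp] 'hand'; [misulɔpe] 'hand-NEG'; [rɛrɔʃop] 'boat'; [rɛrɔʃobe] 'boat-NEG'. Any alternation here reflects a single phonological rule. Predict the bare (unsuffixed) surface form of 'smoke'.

'boat' shows [p] ~ [b] at the end of the stem ([rɛrɔʃop] vs [rɛrɔʃobe]).
Compare 'hand', with invariant [p] in [misulɔp] and [misulɔpe]: an analysis with underlying /p/ and a rule producing [b] before the NEG suffix would wrongly predict alternation here too.
So /b/ is underlying, and a rule of word-final obstruent devoicing — voiced obstruents become voiceless word-finally — gives [p].
The one attested form of 'smoke', [kɛsoxube], shows underlying /kɛsoxub/. Applying the same rule word-finally gives [kɛsoxup].

[kɛsoxup]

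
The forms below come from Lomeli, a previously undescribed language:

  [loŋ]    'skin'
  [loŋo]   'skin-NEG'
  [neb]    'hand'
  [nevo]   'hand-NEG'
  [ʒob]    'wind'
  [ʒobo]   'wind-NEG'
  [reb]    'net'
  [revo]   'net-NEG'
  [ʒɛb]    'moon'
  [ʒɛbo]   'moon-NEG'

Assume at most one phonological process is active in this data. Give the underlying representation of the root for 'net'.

In [reb] and [revo] the final segment of 'net' alternates: [b] ~ [v].
But 'wind' keeps [b] in both environments ([ʒob], [ʒobo]), so there is no rule changing /b/ to [v] before the NEG suffix.
So /v/ is underlying, and a rule of word-final hardening — voiced fricatives become stops word-finally — gives [b].
The underlying form of 'net' is therefore /rev/.

/rev/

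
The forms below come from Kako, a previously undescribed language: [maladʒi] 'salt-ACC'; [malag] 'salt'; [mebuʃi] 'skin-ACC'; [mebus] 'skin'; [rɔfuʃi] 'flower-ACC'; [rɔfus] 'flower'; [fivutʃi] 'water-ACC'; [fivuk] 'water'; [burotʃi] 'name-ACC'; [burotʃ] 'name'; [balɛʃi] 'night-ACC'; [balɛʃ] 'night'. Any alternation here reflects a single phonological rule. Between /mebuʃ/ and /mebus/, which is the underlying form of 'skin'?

The root 'skin' surfaces as [mebuʃi] and [mebus], with a stem-final [ʃ] ~ [s] alternation.
Compare 'night', with invariant [ʃ] in [balɛʃi] and [balɛʃ]: an analysis with underlying /ʃ/ and a rule producing [s] in isolation would wrongly predict alternation here too.
Therefore /s/ is basic and [ʃ] is derived by palatalization before a front vowel (/k/, /g/ and /s/ become palato-alveolar [tʃ], [dʒ] and [ʃ] before a front vowel).

/mebus/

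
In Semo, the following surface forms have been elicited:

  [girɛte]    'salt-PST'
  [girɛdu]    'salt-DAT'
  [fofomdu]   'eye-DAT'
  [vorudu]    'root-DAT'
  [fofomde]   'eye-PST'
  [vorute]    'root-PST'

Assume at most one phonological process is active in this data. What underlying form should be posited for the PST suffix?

The PST suffix surfaces as [-de] and [-te], depending on the final segment of the stem.
The DAT suffix, which begins with [d], is invariant after every stem; so [d] is not altered by any rule here.
The PST suffix is therefore /-te/ underlyingly, with post-nasal voicing: voiceless stops become voiced after a nasal.

/-te/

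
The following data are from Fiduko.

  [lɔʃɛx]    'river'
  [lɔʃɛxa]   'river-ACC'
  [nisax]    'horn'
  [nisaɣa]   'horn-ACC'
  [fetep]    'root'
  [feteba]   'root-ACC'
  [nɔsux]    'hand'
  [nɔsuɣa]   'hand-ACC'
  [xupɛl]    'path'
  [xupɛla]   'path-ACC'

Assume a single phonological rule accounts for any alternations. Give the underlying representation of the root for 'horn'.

/nisaɣ/

The root 'horn' surfaces as [nisax] and [nisaɣa], with a stem-final [x] ~ [ɣ] alternation.
If /x/ were underlying and a rule turned it into [ɣ] before the ACC suffix, 'river' would also alternate; but it has [x] in both [lɔʃɛx] and [lɔʃɛxa].
The alternation reflects word-final obstruent devoicing: voiced obstruents become voiceless word-finally. /ɣ/ is underlying.
So 'horn' = /nisaɣ/.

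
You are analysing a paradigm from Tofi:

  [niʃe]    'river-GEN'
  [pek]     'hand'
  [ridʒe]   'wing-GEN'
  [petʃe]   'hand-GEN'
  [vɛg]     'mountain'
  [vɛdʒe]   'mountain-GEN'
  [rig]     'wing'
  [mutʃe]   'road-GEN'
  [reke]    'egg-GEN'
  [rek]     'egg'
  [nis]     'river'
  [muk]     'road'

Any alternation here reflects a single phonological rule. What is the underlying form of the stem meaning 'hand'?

The root 'hand' surfaces as [petʃe] and [pek], with a stem-final [tʃ] ~ [k] alternation.
Compare 'egg', with invariant [k] in [reke] and [rek]: an analysis with underlying /k/ and a rule producing [tʃ] before the GEN suffix would wrongly predict alternation here too.
So /tʃ/ is underlying, and a rule of depalatalization — palato-alveolar /tʃ/, /dʒ/ and /ʃ/ become [k], [g] and [s] when no front vowel follows — gives [k].
So 'hand' = /petʃ/.

/petʃ/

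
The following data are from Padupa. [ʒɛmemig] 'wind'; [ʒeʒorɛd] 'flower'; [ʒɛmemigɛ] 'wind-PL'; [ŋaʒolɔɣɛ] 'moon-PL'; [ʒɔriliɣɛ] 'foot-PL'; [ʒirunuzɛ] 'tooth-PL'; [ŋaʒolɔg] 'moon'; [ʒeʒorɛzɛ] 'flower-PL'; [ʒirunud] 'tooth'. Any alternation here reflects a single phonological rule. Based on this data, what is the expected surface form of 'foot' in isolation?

The root 'moon' surfaces as [ŋaʒolɔɣɛ] and [ŋaʒolɔg], with a stem-final [ɣ] ~ [g] alternation.
If /g/ were underlying and a rule turned it into [ɣ] before the PL suffix, 'wind' would also alternate; but it has [g] in both [ʒɛmemigɛ] and [ʒɛmemig].
The alternation reflects word-final hardening: voiced fricatives become stops word-finally. /ɣ/ is underlying.
The one attested form of 'foot', [ʒɔriliɣɛ], shows underlying /ʒɔriliɣ/. Applying the same rule word-finally gives [ʒɔrilig].

[ʒɔrilig]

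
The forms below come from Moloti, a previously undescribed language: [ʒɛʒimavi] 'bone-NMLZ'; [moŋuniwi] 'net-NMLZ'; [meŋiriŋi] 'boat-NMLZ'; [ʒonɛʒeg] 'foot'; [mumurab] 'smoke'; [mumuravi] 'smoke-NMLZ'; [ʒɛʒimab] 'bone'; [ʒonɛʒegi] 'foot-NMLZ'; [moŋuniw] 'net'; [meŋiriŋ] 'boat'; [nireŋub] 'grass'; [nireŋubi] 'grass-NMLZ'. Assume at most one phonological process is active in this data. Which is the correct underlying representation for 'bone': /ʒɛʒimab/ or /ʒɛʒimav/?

/ʒɛʒimav/

The stem for 'bone' ends in [b] in [ʒɛʒimab] but [v] in [ʒɛʒimavi].
Compare 'grass', with invariant [b] in [nireŋub] and [nireŋubi]: an analysis with underlying /b/ and a rule producing [v] before the NMLZ suffix would wrongly predict alternation here too.
Therefore /v/ is basic and [b] is derived by word-final hardening (voiced fricatives become stops word-finally).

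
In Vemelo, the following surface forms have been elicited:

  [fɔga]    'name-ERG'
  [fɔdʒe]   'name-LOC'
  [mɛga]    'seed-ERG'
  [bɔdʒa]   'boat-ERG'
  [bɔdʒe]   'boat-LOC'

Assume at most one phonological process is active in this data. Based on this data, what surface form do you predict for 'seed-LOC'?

'name' shows [g] ~ [dʒ] at the end of the stem ([fɔga] vs [fɔdʒe]).
If /dʒ/ were underlying and a rule turned it into [g] before the ERG suffix, 'boat' would also alternate; but it has [dʒ] in both [bɔdʒa] and [bɔdʒe].
Therefore /g/ is basic and [dʒ] is derived by palatalization before a front vowel (/g/ becomes palato-alveolar [dʒ] before a front vowel).
From [mɛga] the stem 'seed' is /mɛg/; before a front vowel this yields [mɛdʒe].

[mɛdʒe]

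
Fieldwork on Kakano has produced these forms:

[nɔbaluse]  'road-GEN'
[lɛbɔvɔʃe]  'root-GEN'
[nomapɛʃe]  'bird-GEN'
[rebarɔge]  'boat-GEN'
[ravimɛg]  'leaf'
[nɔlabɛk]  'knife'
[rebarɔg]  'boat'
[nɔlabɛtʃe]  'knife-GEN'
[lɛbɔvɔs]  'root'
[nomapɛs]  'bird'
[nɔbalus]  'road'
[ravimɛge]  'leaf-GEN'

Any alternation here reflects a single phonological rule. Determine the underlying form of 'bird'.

/nomapɛʃ/

'bird' shows [ʃ] ~ [s] at the end of the stem ([nomapɛʃe] vs [nomapɛs]).
Compare 'road', with invariant [s] in [nɔbaluse] and [nɔbalus]: an analysis with underlying /s/ and a rule producing [ʃ] before the GEN suffix would wrongly predict alternation here too.
Therefore /ʃ/ is basic and [s] is derived by depalatalization (palato-alveolar /tʃ/ and /ʃ/ become [k] and [s] when no front vowel follows).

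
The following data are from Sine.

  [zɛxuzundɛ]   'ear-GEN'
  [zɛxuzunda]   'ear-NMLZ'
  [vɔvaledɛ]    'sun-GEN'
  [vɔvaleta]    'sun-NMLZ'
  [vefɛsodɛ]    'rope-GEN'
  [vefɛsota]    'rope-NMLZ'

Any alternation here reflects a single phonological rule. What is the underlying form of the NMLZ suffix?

/-ta/

The NMLZ morpheme has two allomorphs, [-da] and [-ta].
By contrast the GEN suffix keeps its initial [d] throughout — that segment must be underlying.
The NMLZ suffix is therefore /-ta/ underlyingly, with post-nasal voicing: voiceless stops become voiced after a nasal.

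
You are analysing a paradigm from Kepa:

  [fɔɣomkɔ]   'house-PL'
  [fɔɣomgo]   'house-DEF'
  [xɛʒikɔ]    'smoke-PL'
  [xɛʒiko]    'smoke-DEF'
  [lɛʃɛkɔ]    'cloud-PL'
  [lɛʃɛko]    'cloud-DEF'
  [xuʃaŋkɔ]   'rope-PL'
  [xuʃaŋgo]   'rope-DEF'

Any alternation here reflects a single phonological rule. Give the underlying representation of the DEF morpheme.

/-go/

The DEF suffix surfaces as [-go] and [-ko], depending on the final segment of the stem.
The PL suffix, which begins with [k], is invariant after every stem; so [k] is not altered by any rule here.
The DEF suffix is therefore /-go/ underlyingly, with post-vocalic devoicing: voiced stops become voiceless after a vowel.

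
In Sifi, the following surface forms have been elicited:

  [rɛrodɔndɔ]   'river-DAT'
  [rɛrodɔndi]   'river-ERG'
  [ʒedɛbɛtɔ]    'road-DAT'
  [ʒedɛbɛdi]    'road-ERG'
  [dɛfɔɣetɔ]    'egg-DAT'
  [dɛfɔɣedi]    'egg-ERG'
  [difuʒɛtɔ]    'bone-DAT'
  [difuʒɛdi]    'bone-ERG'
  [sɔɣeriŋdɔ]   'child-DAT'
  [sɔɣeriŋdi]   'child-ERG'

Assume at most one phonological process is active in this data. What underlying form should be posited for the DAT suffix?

The DAT morpheme has two allomorphs, [-dɔ] and [-tɔ].
The ERG suffix, which begins with [d], is invariant after every stem; so [d] is not altered by any rule here.
The DAT suffix is therefore /-tɔ/ underlyingly, with post-nasal voicing: voiceless stops become voiced after a nasal.

/-tɔ/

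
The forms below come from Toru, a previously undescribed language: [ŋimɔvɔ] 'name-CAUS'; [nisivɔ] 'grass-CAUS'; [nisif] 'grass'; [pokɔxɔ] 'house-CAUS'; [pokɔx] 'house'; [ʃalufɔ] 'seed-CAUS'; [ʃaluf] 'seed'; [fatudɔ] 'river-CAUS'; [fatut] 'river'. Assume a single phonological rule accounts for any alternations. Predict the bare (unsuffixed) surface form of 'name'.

[ŋimɔf]

The root 'grass' surfaces as [nisivɔ] and [nisif], with a stem-final [v] ~ [f] alternation.
If /f/ were underlying and a rule turned it into [v] before the CAUS suffix, 'seed' would also alternate; but it has [f] in both [ʃalufɔ] and [ʃaluf].
So /v/ is underlying, and a rule of word-final obstruent devoicing — voiced obstruents become voiceless word-finally — gives [f].
The one attested form of 'name', [ŋimɔvɔ], shows underlying /ŋimɔv/. Applying the same rule word-finally gives [ŋimɔf].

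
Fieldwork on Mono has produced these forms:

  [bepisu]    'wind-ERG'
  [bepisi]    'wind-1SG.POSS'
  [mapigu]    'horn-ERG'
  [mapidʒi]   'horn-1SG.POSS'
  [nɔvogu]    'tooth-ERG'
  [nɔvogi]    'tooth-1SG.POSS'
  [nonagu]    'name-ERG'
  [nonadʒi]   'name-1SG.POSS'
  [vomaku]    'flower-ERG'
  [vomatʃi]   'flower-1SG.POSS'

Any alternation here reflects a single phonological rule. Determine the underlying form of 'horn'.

In [mapigu] and [mapidʒi] the final segment of 'horn' alternates: [g] ~ [dʒ].
Compare 'tooth', with invariant [g] in [nɔvogu] and [nɔvogi]: an analysis with underlying /g/ and a rule producing [dʒ] before the 1SG.POSS suffix would wrongly predict alternation here too.
So /dʒ/ is underlying, and a rule of depalatalization — palato-alveolar /tʃ/ and /dʒ/ become [k] and [g] when no front vowel follows — gives [g].
So 'horn' = /mapidʒ/.

/mapidʒ/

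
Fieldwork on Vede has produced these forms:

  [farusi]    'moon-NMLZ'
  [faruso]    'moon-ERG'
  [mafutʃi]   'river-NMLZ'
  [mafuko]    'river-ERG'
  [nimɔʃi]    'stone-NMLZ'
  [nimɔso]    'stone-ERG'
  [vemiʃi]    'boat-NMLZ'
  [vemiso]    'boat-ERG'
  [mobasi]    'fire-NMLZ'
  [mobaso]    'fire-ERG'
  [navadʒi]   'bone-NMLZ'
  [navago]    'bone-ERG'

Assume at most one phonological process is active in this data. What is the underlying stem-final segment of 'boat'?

The stem for 'boat' ends in [ʃ] in [vemiʃi] but [s] in [vemiso].
Compare 'moon', with invariant [s] in [farusi] and [faruso]: an analysis with underlying /s/ and a rule producing [ʃ] before the NMLZ suffix would wrongly predict alternation here too.
So /ʃ/ is underlying, and a rule of depalatalization — palato-alveolar /tʃ/, /dʒ/ and /ʃ/ become [k], [g] and [s] when no front vowel follows — gives [s].

/ʃ/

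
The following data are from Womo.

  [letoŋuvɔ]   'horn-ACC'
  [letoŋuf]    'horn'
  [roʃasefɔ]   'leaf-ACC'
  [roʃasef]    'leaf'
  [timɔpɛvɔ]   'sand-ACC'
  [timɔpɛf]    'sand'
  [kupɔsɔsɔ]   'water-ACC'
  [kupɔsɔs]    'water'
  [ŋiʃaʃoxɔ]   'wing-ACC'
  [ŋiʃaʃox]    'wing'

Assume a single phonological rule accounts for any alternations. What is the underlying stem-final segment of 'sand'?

In [timɔpɛvɔ] and [timɔpɛf] the final segment of 'sand' alternates: [v] ~ [f].
Compare 'leaf', with invariant [f] in [roʃasefɔ] and [roʃasef]: an analysis with underlying /f/ and a rule producing [v] before the ACC suffix would wrongly predict alternation here too.
The underlying segment must be /v/; voiced obstruents become voiceless word-finally, yielding [f] there.

/v/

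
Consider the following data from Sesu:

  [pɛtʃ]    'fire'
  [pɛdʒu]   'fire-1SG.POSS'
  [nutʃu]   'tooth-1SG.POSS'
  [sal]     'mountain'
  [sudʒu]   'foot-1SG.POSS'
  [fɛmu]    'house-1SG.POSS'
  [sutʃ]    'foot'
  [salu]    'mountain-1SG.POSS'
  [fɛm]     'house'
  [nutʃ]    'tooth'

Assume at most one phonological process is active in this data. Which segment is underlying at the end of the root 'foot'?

The root 'foot' surfaces as [sutʃ] and [sudʒu], with a stem-final [tʃ] ~ [dʒ] alternation.
If /tʃ/ were underlying and a rule turned it into [dʒ] before the 1SG.POSS suffix, 'tooth' would also alternate; but it has [tʃ] in both [nutʃ] and [nutʃu].
The underlying segment must be /dʒ/; voiced obstruents become voiceless word-finally, yielding [tʃ] there.

/dʒ/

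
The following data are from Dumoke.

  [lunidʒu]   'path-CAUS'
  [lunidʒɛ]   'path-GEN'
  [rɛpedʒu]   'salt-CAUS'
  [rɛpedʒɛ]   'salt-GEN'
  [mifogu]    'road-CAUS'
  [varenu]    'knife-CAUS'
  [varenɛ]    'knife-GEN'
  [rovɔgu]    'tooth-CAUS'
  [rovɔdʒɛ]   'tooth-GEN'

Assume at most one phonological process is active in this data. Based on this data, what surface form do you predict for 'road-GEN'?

In [rovɔgu] and [rovɔdʒɛ] the final segment of 'tooth' alternates: [g] ~ [dʒ].
The stem 'salt' ([rɛpedʒu], [rɛpedʒɛ]) shows [dʒ] unchanged in both environments, so [dʒ] cannot be basic with [g] derived before the CAUS suffix.
The alternation reflects palatalization before a front vowel: /g/ becomes palato-alveolar [dʒ] before a front vowel. /g/ is underlying.
From [mifogu] the stem 'road' is /mifog/; before a front vowel this yields [mifodʒɛ].

[mifodʒɛ]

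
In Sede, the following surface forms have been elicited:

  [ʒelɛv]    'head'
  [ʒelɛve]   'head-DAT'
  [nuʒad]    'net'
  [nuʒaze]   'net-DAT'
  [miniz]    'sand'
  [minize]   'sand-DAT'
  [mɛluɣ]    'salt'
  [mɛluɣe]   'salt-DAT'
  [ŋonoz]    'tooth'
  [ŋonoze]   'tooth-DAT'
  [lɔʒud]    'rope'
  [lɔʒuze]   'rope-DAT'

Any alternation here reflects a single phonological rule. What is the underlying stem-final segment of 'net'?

The root 'net' surfaces as [nuʒad] and [nuʒaze], with a stem-final [d] ~ [z] alternation.
Compare 'sand', with invariant [z] in [miniz] and [minize]: an analysis with underlying /z/ and a rule producing [d] in isolation would wrongly predict alternation here too.
The underlying segment must be /d/; voiced stops become fricatives between vowels, yielding [z] there.

/d/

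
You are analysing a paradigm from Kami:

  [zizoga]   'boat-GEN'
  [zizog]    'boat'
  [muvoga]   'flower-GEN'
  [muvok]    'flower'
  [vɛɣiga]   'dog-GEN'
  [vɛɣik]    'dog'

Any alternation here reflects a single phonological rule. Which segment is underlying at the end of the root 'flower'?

The stem for 'flower' ends in [g] in [muvoga] but [k] in [muvok].
If /g/ were underlying and a rule turned it into [k] in isolation, 'boat' would also alternate; but it has [g] in both [zizoga] and [zizog].
Therefore /k/ is basic and [g] is derived by intervocalic voicing (voiceless stops become voiced between vowels).

/k/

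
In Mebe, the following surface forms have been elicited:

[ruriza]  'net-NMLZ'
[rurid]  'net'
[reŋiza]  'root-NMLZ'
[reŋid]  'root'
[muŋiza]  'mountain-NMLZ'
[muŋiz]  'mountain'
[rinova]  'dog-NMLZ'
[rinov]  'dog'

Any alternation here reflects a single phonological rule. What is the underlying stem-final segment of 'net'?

/d/

'net' shows [z] ~ [d] at the end of the stem ([ruriza] vs [rurid]).
But 'mountain' keeps [z] in both environments ([muŋiza], [muŋiz]), so there is no rule changing /z/ to [d] in isolation.
Therefore /d/ is basic and [z] is derived by intervocalic spirantization (voiced stops become fricatives between vowels).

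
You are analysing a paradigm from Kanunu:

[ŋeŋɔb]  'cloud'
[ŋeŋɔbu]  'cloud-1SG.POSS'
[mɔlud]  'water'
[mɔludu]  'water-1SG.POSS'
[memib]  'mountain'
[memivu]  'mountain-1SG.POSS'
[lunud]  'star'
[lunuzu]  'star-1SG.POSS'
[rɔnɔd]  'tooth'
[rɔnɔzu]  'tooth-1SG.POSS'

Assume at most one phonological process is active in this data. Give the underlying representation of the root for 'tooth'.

'tooth' shows [d] ~ [z] at the end of the stem ([rɔnɔd] vs [rɔnɔzu]).
But 'water' keeps [d] in both environments ([mɔlud], [mɔludu]), so there is no rule changing /d/ to [z] before the 1SG.POSS suffix.
The underlying segment must be /z/; voiced fricatives become stops word-finally, yielding [d] there.

/rɔnɔz/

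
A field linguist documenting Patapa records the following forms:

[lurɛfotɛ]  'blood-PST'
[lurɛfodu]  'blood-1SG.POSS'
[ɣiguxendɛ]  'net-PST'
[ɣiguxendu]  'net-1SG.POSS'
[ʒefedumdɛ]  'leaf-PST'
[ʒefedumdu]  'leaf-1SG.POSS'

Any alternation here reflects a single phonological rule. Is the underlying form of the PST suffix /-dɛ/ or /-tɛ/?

/-tɛ/

The PST suffix surfaces as [-dɛ] and [-tɛ], depending on the final segment of the stem.
The 1SG.POSS suffix, which begins with [d], is invariant after every stem; so [d] is not altered by any rule here.
So the underlying form is /-tɛ/, and voiceless stops become voiced after a nasal.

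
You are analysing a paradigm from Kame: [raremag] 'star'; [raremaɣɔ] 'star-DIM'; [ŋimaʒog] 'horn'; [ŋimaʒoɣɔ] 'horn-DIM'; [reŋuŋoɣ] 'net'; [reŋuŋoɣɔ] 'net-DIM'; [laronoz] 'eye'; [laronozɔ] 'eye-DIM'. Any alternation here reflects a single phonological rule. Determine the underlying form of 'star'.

In [raremag] and [raremaɣɔ] the final segment of 'star' alternates: [g] ~ [ɣ].
If /ɣ/ were underlying and a rule turned it into [g] in isolation, 'net' would also alternate; but it has [ɣ] in both [reŋuŋoɣ] and [reŋuŋoɣɔ].
The underlying segment must be /g/; voiced stops become fricatives between vowels, yielding [ɣ] there.

/raremag/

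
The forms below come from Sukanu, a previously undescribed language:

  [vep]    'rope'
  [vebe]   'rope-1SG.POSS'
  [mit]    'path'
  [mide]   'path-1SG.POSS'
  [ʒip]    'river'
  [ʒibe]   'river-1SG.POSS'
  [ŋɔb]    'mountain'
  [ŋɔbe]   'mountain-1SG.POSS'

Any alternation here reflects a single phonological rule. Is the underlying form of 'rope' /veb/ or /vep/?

The stem for 'rope' ends in [p] in [vep] but [b] in [vebe].
But 'mountain' keeps [b] in both environments ([ŋɔb], [ŋɔbe]), so there is no rule changing /b/ to [p] in isolation.
So /p/ is underlying, and a rule of intervocalic voicing — voiceless stops become voiced between vowels — gives [b].

/vep/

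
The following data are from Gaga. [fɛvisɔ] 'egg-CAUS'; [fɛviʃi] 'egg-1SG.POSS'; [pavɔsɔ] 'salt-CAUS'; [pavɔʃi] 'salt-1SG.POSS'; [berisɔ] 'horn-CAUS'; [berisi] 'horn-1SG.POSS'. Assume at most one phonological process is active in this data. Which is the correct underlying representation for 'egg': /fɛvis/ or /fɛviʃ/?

'egg' shows [s] ~ [ʃ] at the end of the stem ([fɛvisɔ] vs [fɛviʃi]).
The stem 'horn' ([berisɔ], [berisi]) shows [s] unchanged in both environments, so [s] cannot be basic with [ʃ] derived before the 1SG.POSS suffix.
Therefore /ʃ/ is basic and [s] is derived by depalatalization (palato-alveolar /ʃ/ becomes [s] when no front vowel follows).

/fɛviʃ/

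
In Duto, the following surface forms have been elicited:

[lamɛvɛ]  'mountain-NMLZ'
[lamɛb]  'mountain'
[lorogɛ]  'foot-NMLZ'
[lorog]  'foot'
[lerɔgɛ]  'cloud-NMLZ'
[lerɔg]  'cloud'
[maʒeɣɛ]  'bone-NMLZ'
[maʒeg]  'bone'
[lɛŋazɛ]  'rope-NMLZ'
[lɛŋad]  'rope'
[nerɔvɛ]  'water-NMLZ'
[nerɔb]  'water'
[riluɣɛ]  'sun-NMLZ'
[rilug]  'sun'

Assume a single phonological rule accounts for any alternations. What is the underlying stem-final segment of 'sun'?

The root 'sun' surfaces as [riluɣɛ] and [rilug], with a stem-final [ɣ] ~ [g] alternation.
If /g/ were underlying and a rule turned it into [ɣ] before the NMLZ suffix, 'foot' would also alternate; but it has [g] in both [lorogɛ] and [lorog].
The underlying segment must be /ɣ/; voiced fricatives become stops word-finally, yielding [g] there.

/ɣ/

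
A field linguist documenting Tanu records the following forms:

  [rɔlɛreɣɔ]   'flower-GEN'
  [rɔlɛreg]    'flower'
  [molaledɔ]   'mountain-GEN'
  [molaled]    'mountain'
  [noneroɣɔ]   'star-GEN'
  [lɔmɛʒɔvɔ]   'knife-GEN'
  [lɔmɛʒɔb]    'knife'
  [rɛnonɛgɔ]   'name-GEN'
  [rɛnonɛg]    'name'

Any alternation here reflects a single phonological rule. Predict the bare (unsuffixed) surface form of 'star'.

[nonerog]

The root 'flower' surfaces as [rɔlɛreɣɔ] and [rɔlɛreg], with a stem-final [ɣ] ~ [g] alternation.
The stem 'name' ([rɛnonɛgɔ], [rɛnonɛg]) shows [g] unchanged in both environments, so [g] cannot be basic with [ɣ] derived before the GEN suffix.
So /ɣ/ is underlying, and a rule of word-final hardening — voiced fricatives become stops word-finally — gives [g].
The one attested form of 'star', [noneroɣɔ], shows underlying /noneroɣ/. Applying the same rule word-finally gives [nonerog].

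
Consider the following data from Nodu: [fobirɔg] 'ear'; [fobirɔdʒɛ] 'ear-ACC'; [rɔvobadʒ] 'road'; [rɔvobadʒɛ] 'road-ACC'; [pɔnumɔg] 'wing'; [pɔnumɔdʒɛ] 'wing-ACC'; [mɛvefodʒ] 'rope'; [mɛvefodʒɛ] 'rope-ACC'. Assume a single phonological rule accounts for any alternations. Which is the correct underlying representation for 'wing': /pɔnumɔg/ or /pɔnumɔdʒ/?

The root 'wing' surfaces as [pɔnumɔg] and [pɔnumɔdʒɛ], with a stem-final [g] ~ [dʒ] alternation.
If /dʒ/ were underlying and a rule turned it into [g] in isolation, 'road' would also alternate; but it has [dʒ] in both [rɔvobadʒ] and [rɔvobadʒɛ].
The underlying segment must be /g/; /g/ becomes palato-alveolar [dʒ] before a front vowel, yielding [dʒ] there.

/pɔnumɔg/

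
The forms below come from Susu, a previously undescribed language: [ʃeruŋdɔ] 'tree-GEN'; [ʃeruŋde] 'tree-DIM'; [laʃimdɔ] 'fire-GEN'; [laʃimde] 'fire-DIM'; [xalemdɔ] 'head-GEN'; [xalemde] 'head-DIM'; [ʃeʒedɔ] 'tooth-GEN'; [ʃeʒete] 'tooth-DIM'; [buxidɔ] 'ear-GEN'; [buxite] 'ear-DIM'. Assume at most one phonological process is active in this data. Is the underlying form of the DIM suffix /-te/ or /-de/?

The DIM suffix surfaces as [-de] and [-te], depending on the final segment of the stem.
The GEN suffix, which begins with [d], is invariant after every stem; so [d] is not altered by any rule here.
So the underlying form is /-te/, and voiceless stops become voiced after a nasal.

/-te/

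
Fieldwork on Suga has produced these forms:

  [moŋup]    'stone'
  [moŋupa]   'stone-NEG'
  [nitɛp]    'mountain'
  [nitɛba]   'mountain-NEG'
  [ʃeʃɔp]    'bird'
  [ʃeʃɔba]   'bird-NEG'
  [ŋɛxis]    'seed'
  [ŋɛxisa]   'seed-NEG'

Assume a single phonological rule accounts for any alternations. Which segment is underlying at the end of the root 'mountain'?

/b/

The root 'mountain' surfaces as [nitɛp] and [nitɛba], with a stem-final [p] ~ [b] alternation.
Compare 'stone', with invariant [p] in [moŋup] and [moŋupa]: an analysis with underlying /p/ and a rule producing [b] before the NEG suffix would wrongly predict alternation here too.
The underlying segment must be /b/; voiced obstruents become voiceless word-finally, yielding [p] there.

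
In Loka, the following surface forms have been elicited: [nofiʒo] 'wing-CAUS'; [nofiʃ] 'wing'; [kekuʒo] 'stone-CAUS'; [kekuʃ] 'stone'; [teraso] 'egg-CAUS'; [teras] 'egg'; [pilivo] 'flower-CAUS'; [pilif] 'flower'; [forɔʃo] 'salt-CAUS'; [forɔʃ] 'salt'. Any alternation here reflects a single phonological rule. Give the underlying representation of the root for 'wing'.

In [nofiʒo] and [nofiʃ] the final segment of 'wing' alternates: [ʒ] ~ [ʃ].
But 'salt' keeps [ʃ] in both environments ([forɔʃo], [forɔʃ]), so there is no rule changing /ʃ/ to [ʒ] before the CAUS suffix.
The underlying segment must be /ʒ/; voiced obstruents become voiceless word-finally, yielding [ʃ] there.

/nofiʒ/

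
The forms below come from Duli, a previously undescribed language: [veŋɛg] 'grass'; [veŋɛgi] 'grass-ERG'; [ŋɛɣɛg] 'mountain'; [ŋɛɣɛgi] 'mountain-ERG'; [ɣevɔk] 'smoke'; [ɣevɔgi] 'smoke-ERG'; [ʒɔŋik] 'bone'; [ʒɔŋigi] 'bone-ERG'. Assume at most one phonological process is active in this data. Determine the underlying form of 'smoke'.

'smoke' shows [k] ~ [g] at the end of the stem ([ɣevɔk] vs [ɣevɔgi]).
If /g/ were underlying and a rule turned it into [k] in isolation, 'mountain' would also alternate; but it has [g] in both [ŋɛɣɛg] and [ŋɛɣɛgi].
So /k/ is underlying, and a rule of intervocalic voicing — voiceless stops become voiced between vowels — gives [g].
So 'smoke' = /ɣevɔk/.

/ɣevɔk/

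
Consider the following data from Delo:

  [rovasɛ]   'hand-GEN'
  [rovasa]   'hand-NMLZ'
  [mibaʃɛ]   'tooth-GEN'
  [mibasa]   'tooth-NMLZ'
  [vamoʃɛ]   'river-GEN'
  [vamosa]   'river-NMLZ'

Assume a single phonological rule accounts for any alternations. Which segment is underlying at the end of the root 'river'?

/ʃ/

'river' shows [ʃ] ~ [s] at the end of the stem ([vamoʃɛ] vs [vamosa]).
If /s/ were underlying and a rule turned it into [ʃ] before the GEN suffix, 'hand' would also alternate; but it has [s] in both [rovasɛ] and [rovasa].
The alternation reflects depalatalization: palato-alveolar /ʃ/ becomes [s] when no front vowel follows. /ʃ/ is underlying.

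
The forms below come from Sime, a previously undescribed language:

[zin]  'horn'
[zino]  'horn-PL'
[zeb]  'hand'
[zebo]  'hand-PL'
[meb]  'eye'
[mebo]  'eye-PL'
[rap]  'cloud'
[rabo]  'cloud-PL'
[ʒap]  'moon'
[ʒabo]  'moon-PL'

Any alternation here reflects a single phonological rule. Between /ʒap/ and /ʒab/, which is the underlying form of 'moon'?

The root 'moon' surfaces as [ʒap] and [ʒabo], with a stem-final [p] ~ [b] alternation.
The stem 'eye' ([meb], [mebo]) shows [b] unchanged in both environments, so [b] cannot be basic with [p] derived in isolation.
Therefore /p/ is basic and [b] is derived by intervocalic voicing (voiceless stops become voiced between vowels).

/ʒap/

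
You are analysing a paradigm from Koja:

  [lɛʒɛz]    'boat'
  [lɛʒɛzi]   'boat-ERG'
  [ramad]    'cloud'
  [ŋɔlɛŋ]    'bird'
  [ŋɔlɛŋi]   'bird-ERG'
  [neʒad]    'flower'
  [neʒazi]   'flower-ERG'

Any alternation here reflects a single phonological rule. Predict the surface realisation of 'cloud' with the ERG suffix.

[ramazi]

'flower' shows [d] ~ [z] at the end of the stem ([neʒad] vs [neʒazi]).
Compare 'boat', with invariant [z] in [lɛʒɛz] and [lɛʒɛzi]: an analysis with underlying /z/ and a rule producing [d] in isolation would wrongly predict alternation here too.
The underlying segment must be /d/; voiced stops become fricatives between vowels, yielding [z] there.
From [ramad] the stem 'cloud' is /ramad/; between vowels this yields [ramazi].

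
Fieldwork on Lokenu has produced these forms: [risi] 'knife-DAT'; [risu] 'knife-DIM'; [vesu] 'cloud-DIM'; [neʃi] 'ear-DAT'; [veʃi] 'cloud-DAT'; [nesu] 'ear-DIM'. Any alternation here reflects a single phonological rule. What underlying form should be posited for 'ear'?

/neʃ/

'ear' shows [ʃ] ~ [s] at the end of the stem ([neʃi] vs [nesu]).
The stem 'knife' ([risi], [risu]) shows [s] unchanged in both environments, so [s] cannot be basic with [ʃ] derived before the DAT suffix.
The alternation reflects depalatalization: palato-alveolar /ʃ/ becomes [s] when no front vowel follows. /ʃ/ is underlying.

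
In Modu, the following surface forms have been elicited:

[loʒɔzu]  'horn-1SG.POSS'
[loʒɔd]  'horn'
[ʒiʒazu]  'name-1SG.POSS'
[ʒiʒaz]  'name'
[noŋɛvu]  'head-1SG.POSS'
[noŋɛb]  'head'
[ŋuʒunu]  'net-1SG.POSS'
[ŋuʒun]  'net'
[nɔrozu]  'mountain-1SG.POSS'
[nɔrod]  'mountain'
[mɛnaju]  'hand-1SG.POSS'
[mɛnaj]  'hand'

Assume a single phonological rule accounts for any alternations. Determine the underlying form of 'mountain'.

/nɔrod/

In [nɔrozu] and [nɔrod] the final segment of 'mountain' alternates: [z] ~ [d].
Compare 'name', with invariant [z] in [ʒiʒazu] and [ʒiʒaz]: an analysis with underlying /z/ and a rule producing [d] in isolation would wrongly predict alternation here too.
The underlying segment must be /d/; voiced stops become fricatives between vowels, yielding [z] there.
The underlying form of 'mountain' is therefore /nɔrod/.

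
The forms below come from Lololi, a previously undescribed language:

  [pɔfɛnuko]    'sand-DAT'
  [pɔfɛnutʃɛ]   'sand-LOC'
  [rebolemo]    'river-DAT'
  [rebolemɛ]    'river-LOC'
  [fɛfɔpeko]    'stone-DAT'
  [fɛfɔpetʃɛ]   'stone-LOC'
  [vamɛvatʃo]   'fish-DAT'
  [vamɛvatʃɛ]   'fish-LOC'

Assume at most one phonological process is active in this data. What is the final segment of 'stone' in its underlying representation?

/k/

In [fɛfɔpeko] and [fɛfɔpetʃɛ] the final segment of 'stone' alternates: [k] ~ [tʃ].
But 'fish' keeps [tʃ] in both environments ([vamɛvatʃo], [vamɛvatʃɛ]), so there is no rule changing /tʃ/ to [k] before the DAT suffix.
Therefore /k/ is basic and [tʃ] is derived by palatalization before a front vowel (/k/ becomes palato-alveolar [tʃ] before a front vowel).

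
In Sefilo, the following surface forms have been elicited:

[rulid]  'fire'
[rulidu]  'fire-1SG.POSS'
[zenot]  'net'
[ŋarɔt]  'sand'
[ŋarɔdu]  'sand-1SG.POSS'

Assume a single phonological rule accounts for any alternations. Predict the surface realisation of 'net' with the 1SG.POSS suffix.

The root 'sand' surfaces as [ŋarɔdu] and [ŋarɔt], with a stem-final [d] ~ [t] alternation.
But 'fire' keeps [d] in both environments ([rulidu], [rulid]), so there is no rule changing /d/ to [t] in isolation.
So /t/ is underlying, and a rule of intervocalic voicing — voiceless stops become voiced between vowels — gives [d].
The one attested form of 'net', [zenot], shows underlying /zenot/. Applying the same rule between vowels gives [zenodu].

[zenodu]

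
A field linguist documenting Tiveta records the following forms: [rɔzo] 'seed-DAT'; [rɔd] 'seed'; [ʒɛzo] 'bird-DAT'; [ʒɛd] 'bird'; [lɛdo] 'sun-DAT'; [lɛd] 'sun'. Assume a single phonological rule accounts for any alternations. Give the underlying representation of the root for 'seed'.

'seed' shows [z] ~ [d] at the end of the stem ([rɔzo] vs [rɔd]).
The stem 'sun' ([lɛdo], [lɛd]) shows [d] unchanged in both environments, so [d] cannot be basic with [z] derived before the DAT suffix.
The underlying segment must be /z/; voiced fricatives become stops word-finally, yielding [d] there.

/rɔz/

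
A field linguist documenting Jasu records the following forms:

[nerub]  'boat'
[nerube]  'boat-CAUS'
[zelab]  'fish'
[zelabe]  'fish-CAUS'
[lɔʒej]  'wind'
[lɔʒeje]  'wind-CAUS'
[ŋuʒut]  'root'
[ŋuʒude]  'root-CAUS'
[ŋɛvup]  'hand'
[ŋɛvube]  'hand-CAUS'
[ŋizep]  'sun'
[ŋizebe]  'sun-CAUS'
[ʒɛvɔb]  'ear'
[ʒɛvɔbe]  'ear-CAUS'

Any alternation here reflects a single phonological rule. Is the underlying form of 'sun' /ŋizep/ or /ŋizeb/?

The stem for 'sun' ends in [p] in [ŋizep] but [b] in [ŋizebe].
But 'boat' keeps [b] in both environments ([nerub], [nerube]), so there is no rule changing /b/ to [p] in isolation.
The underlying segment must be /p/; voiceless stops become voiced between vowels, yielding [b] there.

/ŋizep/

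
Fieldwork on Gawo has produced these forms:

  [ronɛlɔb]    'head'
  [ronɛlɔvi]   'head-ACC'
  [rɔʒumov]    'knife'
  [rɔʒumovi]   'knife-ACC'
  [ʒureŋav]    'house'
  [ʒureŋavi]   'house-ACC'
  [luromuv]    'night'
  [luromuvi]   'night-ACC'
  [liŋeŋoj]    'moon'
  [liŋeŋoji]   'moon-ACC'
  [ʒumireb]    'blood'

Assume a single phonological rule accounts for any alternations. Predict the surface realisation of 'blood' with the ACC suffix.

In [ronɛlɔb] and [ronɛlɔvi] the final segment of 'head' alternates: [b] ~ [v].
But 'night' keeps [v] in both environments ([luromuv], [luromuvi]), so there is no rule changing /v/ to [b] in isolation.
Therefore /b/ is basic and [v] is derived by intervocalic spirantization (voiced stops become fricatives between vowels).
From [ʒumireb] the stem 'blood' is /ʒumireb/; between vowels this yields [ʒumirevi].

[ʒumirevi]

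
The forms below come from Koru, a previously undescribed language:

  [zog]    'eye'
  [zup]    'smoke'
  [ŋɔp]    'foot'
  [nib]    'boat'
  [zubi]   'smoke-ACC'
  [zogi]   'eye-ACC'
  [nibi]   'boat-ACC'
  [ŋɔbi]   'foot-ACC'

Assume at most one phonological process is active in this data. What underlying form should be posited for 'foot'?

'foot' shows [p] ~ [b] at the end of the stem ([ŋɔp] vs [ŋɔbi]).
The stem 'boat' ([nib], [nibi]) shows [b] unchanged in both environments, so [b] cannot be basic with [p] derived in isolation.
The alternation reflects intervocalic voicing: voiceless stops become voiced between vowels. /p/ is underlying.

/ŋɔp/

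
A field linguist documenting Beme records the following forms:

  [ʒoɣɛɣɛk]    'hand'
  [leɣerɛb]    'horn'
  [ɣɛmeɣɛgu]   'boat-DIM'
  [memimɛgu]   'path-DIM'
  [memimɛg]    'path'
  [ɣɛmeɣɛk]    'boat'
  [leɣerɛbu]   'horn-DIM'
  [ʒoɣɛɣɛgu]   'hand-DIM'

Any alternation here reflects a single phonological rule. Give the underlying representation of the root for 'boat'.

/ɣɛmeɣɛk/

The root 'boat' surfaces as [ɣɛmeɣɛgu] and [ɣɛmeɣɛk], with a stem-final [g] ~ [k] alternation.
If /g/ were underlying and a rule turned it into [k] in isolation, 'path' would also alternate; but it has [g] in both [memimɛgu] and [memimɛg].
The alternation reflects intervocalic voicing: voiceless stops become voiced between vowels. /k/ is underlying.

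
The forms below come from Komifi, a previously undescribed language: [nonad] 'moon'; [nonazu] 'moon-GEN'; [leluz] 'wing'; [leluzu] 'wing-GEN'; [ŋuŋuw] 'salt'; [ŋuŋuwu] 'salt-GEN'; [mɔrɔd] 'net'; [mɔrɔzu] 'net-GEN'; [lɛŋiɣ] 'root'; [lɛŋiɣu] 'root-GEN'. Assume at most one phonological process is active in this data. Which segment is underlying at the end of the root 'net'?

/d/

'net' shows [d] ~ [z] at the end of the stem ([mɔrɔd] vs [mɔrɔzu]).
The stem 'wing' ([leluz], [leluzu]) shows [z] unchanged in both environments, so [z] cannot be basic with [d] derived in isolation.
Therefore /d/ is basic and [z] is derived by intervocalic spirantization (voiced stops become fricatives between vowels).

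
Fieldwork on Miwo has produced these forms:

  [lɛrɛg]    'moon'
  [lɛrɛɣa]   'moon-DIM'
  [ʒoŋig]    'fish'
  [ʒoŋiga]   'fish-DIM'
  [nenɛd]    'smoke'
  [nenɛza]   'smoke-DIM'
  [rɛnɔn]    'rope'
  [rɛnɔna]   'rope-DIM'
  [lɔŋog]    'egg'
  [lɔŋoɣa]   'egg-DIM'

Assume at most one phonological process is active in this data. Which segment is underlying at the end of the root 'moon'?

/ɣ/

The stem for 'moon' ends in [g] in [lɛrɛg] but [ɣ] in [lɛrɛɣa].
The stem 'fish' ([ʒoŋig], [ʒoŋiga]) shows [g] unchanged in both environments, so [g] cannot be basic with [ɣ] derived before the DIM suffix.
Therefore /ɣ/ is basic and [g] is derived by word-final hardening (voiced fricatives become stops word-finally).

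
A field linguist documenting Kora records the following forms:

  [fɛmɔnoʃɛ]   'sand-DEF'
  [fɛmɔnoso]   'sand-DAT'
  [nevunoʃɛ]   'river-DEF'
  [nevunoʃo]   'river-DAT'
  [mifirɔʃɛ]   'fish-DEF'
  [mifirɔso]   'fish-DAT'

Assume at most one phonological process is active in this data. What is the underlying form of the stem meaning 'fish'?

/mifirɔs/

The stem for 'fish' ends in [ʃ] in [mifirɔʃɛ] but [s] in [mifirɔso].
But 'river' keeps [ʃ] in both environments ([nevunoʃɛ], [nevunoʃo]), so there is no rule changing /ʃ/ to [s] before the DAT suffix.
Therefore /s/ is basic and [ʃ] is derived by palatalization before a front vowel (/s/ becomes palato-alveolar [ʃ] before a front vowel).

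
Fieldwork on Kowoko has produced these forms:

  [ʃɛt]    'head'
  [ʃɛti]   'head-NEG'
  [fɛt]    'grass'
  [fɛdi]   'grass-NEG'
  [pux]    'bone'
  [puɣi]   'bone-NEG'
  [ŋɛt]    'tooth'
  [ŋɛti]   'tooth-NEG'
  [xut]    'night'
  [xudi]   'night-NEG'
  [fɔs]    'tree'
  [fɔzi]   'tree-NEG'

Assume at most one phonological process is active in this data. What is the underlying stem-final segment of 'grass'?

/d/

'grass' shows [t] ~ [d] at the end of the stem ([fɛt] vs [fɛdi]).
But 'head' keeps [t] in both environments ([ʃɛt], [ʃɛti]), so there is no rule changing /t/ to [d] before the NEG suffix.
Therefore /d/ is basic and [t] is derived by word-final obstruent devoicing (voiced obstruents become voiceless word-finally).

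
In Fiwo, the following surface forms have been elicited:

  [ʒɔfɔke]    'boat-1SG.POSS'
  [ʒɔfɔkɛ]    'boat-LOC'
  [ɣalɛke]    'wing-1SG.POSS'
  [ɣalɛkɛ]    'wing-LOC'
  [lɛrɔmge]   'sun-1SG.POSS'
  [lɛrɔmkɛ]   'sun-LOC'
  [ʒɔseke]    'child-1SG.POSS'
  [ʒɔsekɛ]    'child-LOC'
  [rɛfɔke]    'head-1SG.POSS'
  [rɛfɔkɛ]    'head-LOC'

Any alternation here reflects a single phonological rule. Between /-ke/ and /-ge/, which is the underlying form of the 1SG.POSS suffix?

/-ge/

The 1SG.POSS morpheme has two allomorphs, [-ge] and [-ke].
The LOC suffix, which begins with [k], is invariant after every stem; so [k] is not altered by any rule here.
The 1SG.POSS suffix is therefore /-ge/ underlyingly, with post-vocalic devoicing: voiced stops become voiceless after a vowel.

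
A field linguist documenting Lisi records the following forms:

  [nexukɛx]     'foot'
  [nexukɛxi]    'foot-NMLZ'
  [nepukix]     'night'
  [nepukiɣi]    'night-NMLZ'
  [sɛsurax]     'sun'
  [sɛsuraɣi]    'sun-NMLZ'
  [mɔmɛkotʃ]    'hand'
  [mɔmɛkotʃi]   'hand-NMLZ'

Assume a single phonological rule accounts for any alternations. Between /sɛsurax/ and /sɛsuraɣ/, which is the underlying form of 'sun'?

The stem for 'sun' ends in [x] in [sɛsurax] but [ɣ] in [sɛsuraɣi].
If /x/ were underlying and a rule turned it into [ɣ] before the NMLZ suffix, 'foot' would also alternate; but it has [x] in both [nexukɛx] and [nexukɛxi].
The underlying segment must be /ɣ/; voiced obstruents become voiceless word-finally, yielding [x] there.

/sɛsuraɣ/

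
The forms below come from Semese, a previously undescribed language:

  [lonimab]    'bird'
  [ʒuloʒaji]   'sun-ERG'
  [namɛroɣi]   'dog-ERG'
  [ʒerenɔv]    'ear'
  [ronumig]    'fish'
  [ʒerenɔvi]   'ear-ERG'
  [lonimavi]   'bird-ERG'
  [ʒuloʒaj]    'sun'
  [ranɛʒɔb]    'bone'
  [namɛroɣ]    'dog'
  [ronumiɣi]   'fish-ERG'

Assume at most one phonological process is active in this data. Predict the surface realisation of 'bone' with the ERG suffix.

The stem for 'bird' ends in [v] in [lonimavi] but [b] in [lonimab].
But 'ear' keeps [v] in both environments ([ʒerenɔvi], [ʒerenɔv]), so there is no rule changing /v/ to [b] in isolation.
So /b/ is underlying, and a rule of intervocalic spirantization — voiced stops become fricatives between vowels — gives [v].
From [ranɛʒɔb] the stem 'bone' is /ranɛʒɔb/; between vowels this yields [ranɛʒɔvi].

[ranɛʒɔvi]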